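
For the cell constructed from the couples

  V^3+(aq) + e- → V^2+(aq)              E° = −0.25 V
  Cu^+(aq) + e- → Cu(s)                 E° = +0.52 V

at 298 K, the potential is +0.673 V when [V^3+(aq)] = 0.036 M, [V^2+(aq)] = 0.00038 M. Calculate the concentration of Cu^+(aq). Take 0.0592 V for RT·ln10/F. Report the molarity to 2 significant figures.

2.2 M

Cu⁺/Cu is the cathode (higher E°); E°cell = +0.52 − (−0.25) = +0.77 V with n = 1.
Since E = E° − (0.0592/n)·log Q, log Q = n(E° − E)/0.0592 = 1.639.
For Cu^+(aq) + V^2+(aq) → Cu(s) + V^3+(aq), the reaction quotient is Q = [V^3+(aq)] / ([Cu^+(aq)]·[V^2+(aq)]).
Substituting the known concentrations and solving, log [Cu^+(aq)] = 0.338 and [Cu^+(aq)] = 2.2 M.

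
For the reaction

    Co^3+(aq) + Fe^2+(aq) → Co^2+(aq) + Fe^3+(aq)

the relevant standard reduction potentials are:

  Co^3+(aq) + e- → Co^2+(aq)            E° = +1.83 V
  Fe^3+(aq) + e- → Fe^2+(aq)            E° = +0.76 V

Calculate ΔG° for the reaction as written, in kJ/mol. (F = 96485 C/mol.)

In the reaction as written Co^3+(aq) is reduced, so the Co³⁺/Co²⁺ couple is the cathode and Fe³⁺/Fe²⁺ is the anode.
E°cell = +1.83 − (+0.76) = +1.07 V; balancing electrons gives n = 1.
ΔG° = −nFE°cell = −(1)(96485)(+1.07) J/mol = −103 kJ/mol.

−103 kJ/mol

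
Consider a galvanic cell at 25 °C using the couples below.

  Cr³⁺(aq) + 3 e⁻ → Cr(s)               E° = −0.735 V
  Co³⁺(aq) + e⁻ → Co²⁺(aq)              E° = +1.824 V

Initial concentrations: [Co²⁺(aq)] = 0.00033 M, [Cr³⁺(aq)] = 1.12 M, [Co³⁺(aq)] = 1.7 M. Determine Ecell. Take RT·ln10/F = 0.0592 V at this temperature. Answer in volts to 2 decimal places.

+2.78 V

The Co³⁺/Co²⁺ couple has the more positive E°, so it is the cathode; Cr³⁺/Cr is the anode.
E°cell = E°cat − E°an = +1.824 − (−0.735) = +2.559 V; n = 3.
For the overall reaction 3 Co³⁺(aq) + Cr(s) → 3 Co²⁺(aq) + Cr³⁺(aq), Q = ([Co²⁺(aq)]^3·[Cr³⁺(aq)]) / [Co³⁺(aq)]^3 = 8.19×10^−12, giving log Q = −11.087.
Applying E = E° − (RT ln10/nF)·log Q gives +2.559 − (0.0592/3)(−11.087) = +2.78 V.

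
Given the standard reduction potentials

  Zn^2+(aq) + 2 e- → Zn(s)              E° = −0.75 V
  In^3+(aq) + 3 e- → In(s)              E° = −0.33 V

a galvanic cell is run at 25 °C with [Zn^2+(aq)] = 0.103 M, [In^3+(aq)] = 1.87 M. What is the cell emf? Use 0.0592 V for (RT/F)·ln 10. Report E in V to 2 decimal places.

The In³⁺/In couple has the more positive E°, so it is the cathode; Zn²⁺/Zn is the anode.
E°cell = E°cat − E°an = −0.33 − (−0.75) = +0.42 V; n = 6.
The balanced reaction is 2 In^3+(aq) + 3 Zn(s) → 2 In(s) + 3 Zn^2+(aq), so Q = [Zn^2+(aq)]^3 / [In^3+(aq)]^2 = 0.000312 and log Q = −3.505.
E = E° − (0.0592/n)·log Q = +0.42 − (0.0592/6)(−3.505) = +0.45 V.

+0.45 V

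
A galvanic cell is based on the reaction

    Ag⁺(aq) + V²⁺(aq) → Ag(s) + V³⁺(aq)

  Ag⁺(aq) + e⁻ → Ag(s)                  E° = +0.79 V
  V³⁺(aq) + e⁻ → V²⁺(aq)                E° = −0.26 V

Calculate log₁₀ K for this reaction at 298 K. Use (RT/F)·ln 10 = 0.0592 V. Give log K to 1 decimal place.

The Ag⁺/Ag couple is reduced (cathode); E°cell = +0.79 − (−0.26) = +1.05 V with n = 1.
At equilibrium E = 0, so log K = nE°cell / 0.0592 = (1)(+1.05) / 0.0592 = 17.7.

log K = 17.7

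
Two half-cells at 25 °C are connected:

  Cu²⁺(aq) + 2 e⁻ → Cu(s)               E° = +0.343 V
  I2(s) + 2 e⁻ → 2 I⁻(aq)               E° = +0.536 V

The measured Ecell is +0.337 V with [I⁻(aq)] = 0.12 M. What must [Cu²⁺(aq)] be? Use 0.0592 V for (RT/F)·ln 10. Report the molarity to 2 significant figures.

I₂/I⁻ is the cathode (higher E°); E°cell = +0.536 − (+0.343) = +0.193 V with n = 2.
From the Nernst equation, log Q = n(E° − E)/0.0592 = 2·(+0.193 − (+0.337))/0.0592 = −4.865.
Balancing electrons gives I2(s) + Cu(s) → 2 I⁻(aq) + Cu²⁺(aq); thus Q = [I⁻(aq)]^2·[Cu²⁺(aq)].
Substituting the known concentrations and solving, log [Cu²⁺(aq)] = −3.023 and [Cu²⁺(aq)] = 0.00095 M.

0.00095 M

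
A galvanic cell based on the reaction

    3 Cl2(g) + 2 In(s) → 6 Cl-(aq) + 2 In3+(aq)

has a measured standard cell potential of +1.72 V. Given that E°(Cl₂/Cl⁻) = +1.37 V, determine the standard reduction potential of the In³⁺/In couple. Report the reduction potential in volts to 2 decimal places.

In the reaction as written the Cl₂/Cl⁻ couple is reduced (cathode) and In³⁺/In is oxidized (anode), so E°cell = E°(Cl₂/Cl⁻) − E°(In³⁺/In).
E°(In³⁺/In) = E°(cathode) − E°cell = +1.37 − (+1.72) = −0.35 V.

−0.35 V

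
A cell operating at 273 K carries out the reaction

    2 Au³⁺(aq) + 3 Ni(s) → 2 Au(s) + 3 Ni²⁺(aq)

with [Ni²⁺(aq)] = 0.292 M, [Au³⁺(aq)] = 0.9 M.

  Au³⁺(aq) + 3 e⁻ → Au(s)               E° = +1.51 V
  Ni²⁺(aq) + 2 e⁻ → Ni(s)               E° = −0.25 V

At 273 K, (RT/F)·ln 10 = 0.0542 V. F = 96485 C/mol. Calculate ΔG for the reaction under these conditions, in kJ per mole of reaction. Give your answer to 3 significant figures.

E°cell = +1.51 − (−0.25) = +1.76 V; the balanced reaction transfers n = 6 electrons.
Here Q = [Ni²⁺(aq)]^3 / [Au³⁺(aq)]^2 = 0.0307 (log Q = −1.512), giving E = +1.76 − (0.0542/6)·(−1.512) = +1.7737 V.
ΔG = −nFE = −(6)(96485)(+1.7737) J/mol = −1030 kJ/mol.

−1030 kJ/mol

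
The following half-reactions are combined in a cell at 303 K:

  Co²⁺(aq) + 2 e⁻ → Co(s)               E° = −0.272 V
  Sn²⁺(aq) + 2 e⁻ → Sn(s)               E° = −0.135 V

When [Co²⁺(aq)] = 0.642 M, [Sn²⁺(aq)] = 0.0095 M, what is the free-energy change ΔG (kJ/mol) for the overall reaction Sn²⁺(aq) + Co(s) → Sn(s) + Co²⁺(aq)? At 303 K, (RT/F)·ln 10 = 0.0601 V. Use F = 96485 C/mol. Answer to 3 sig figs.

−15.8 kJ/mol

The standard cell potential is −0.135 − (−0.272) = +0.137 V, with n = 2 electrons in the balanced equation.
Q = [Co²⁺(aq)] / [Sn²⁺(aq)] = 67.6, so log Q = 1.830 and E = +0.137 − (0.0601/2)(1.830) = +0.0820 V.
Finally ΔG = −nFE = −(2)(96485 C/mol)(+0.0820 V) = −15.8 kJ/mol.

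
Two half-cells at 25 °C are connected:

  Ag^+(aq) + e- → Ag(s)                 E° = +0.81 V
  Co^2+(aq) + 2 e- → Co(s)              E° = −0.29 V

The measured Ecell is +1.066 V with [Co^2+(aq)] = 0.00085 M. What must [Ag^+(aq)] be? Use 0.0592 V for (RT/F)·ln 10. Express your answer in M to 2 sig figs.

The Ag⁺/Ag couple has the larger reduction potential, so it is the cathode: E°cell = +0.81 − (−0.29) = +1.10 V and n = 2.
Since E = E° − (0.0592/n)·log Q, log Q = n(E° − E)/0.0592 = 1.149.
Balancing electrons gives 2 Ag^+(aq) + Co(s) → 2 Ag(s) + Co^2+(aq); thus Q = [Co^2+(aq)] / [Ag^+(aq)]^2.
Isolating [Ag^+(aq)] in Q = 10^{1.149} yields log [Ag^+(aq)] = −2.110, i.e. 0.0078 M.

0.0078 M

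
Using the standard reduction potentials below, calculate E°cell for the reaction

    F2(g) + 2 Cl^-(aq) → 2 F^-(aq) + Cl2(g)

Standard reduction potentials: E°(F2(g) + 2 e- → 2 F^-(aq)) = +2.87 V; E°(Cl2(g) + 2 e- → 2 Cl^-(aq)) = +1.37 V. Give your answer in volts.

F2(g) gains electrons, so the F₂/F⁻ couple is the cathode; the Cl₂/Cl⁻ couple is the anode.
E°cell = E°(cathode) − E°(anode) = +2.87 − (+1.37) = +1.50 V.

+1.50 V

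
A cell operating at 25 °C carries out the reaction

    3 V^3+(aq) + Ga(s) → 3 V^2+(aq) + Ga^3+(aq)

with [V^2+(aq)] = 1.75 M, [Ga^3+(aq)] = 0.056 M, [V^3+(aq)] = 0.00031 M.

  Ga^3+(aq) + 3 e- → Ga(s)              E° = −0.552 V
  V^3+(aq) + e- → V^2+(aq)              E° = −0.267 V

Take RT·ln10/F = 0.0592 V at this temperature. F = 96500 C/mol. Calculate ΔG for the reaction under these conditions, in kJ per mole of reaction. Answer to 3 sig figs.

−25.4 kJ/mol

The standard cell potential is −0.267 − (−0.552) = +0.285 V, with n = 3 electrons in the balanced equation.
Q = ([V^2+(aq)]^3·[Ga^3+(aq)]) / [V^3+(aq)]^3 = 1.01×10^10, so log Q = 10.003 and E = +0.285 − (0.0592/3)(10.003) = +0.0876 V.
Finally ΔG = −nFE = −(3)(96500 C/mol)(+0.0876 V) = −25.4 kJ/mol.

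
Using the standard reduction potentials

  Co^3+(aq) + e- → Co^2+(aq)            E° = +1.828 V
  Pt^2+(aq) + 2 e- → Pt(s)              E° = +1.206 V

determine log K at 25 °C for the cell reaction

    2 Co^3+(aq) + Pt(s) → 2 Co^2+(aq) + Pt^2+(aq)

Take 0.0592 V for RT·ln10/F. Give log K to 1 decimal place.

The Co³⁺/Co²⁺ couple is reduced (cathode); E°cell = +1.828 − (+1.206) = +0.622 V with n = 2.
At equilibrium E = 0, so log K = nE°cell / 0.0592 = (2)(+0.622) / 0.0592 = 21.0.

log K = 21.0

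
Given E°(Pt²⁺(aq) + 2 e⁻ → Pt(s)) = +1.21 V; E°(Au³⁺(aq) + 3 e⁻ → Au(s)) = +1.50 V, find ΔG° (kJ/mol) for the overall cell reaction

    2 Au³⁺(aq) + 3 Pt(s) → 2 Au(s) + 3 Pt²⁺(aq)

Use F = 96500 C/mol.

In the reaction as written Au³⁺(aq) is reduced, so the Au³⁺/Au couple is the cathode and Pt²⁺/Pt is the anode.
E°cell = +1.50 − (+1.21) = +0.29 V; balancing electrons gives n = 6.
ΔG° = −nFE°cell = −(6)(96500)(+0.29) J/mol = −168 kJ/mol.

−168 kJ/mol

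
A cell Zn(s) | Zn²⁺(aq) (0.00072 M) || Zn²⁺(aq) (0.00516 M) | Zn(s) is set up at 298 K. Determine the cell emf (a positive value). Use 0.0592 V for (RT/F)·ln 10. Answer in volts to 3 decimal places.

For a concentration cell E°cell = 0, since both electrodes use the same couple.
The compartment with the higher Zn²⁺(aq) concentration (0.00516 M) acts as the cathode; ions are reduced there and produced at the dilute (0.00072 M) anode.
With n = 2, Ecell = −(0.0592/2)·log([dilute]/[conc]) = −(0.0592/2)·log(0.00072/0.00516) = +0.025 V.

0.025 V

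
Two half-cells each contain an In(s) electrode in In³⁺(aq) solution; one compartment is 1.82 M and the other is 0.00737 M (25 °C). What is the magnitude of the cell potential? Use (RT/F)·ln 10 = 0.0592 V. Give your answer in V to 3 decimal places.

0.047 V

For a concentration cell E°cell = 0, since both electrodes use the same couple.
The compartment with the higher In³⁺(aq) concentration (1.82 M) acts as the cathode; ions are reduced there and produced at the dilute (0.00737 M) anode.
With n = 3, Ecell = −(0.0592/3)·log([dilute]/[conc]) = −(0.0592/3)·log(0.00737/1.82) = +0.047 V.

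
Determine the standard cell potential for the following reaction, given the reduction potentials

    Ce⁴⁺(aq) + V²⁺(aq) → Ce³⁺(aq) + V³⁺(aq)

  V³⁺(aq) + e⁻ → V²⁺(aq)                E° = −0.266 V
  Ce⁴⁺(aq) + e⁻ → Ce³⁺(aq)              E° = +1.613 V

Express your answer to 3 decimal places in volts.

Ce⁴⁺(aq) gains electrons, so the Ce⁴⁺/Ce³⁺ couple is the cathode; the V³⁺/V²⁺ couple is the anode.
E°cell = E°(cathode) − E°(anode) = +1.613 − (−0.266) = +1.879 V.

+1.879 V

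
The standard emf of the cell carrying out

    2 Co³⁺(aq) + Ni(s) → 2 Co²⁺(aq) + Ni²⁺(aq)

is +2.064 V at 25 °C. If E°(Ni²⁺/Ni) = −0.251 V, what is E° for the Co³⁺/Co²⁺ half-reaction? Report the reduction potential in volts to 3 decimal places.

+1.813 V

In the reaction as written the Co³⁺/Co²⁺ couple is reduced (cathode) and Ni²⁺/Ni is oxidized (anode), so E°cell = E°(Co³⁺/Co²⁺) − E°(Ni²⁺/Ni).
E°(Co³⁺/Co²⁺) = E°cell + E°(anode) = +2.064 + (−0.251) = +1.813 V.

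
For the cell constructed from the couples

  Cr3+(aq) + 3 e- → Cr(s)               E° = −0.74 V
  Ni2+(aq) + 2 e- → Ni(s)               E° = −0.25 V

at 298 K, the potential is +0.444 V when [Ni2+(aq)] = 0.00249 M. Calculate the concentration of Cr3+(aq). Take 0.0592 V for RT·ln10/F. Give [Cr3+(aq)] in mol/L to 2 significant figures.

The Ni²⁺/Ni couple has the larger reduction potential, so it is the cathode: E°cell = −0.25 − (−0.74) = +0.49 V and n = 6.
From the Nernst equation, log Q = n(E° − E)/0.0592 = 6·(+0.49 − (+0.444))/0.0592 = 4.662.
The balanced reaction is 3 Ni2+(aq) + 2 Cr(s) → 3 Ni(s) + 2 Cr3+(aq), so Q = [Cr3+(aq)]^2 / [Ni2+(aq)]^3.
Isolating [Cr3+(aq)] in Q = 10^{4.662} yields log [Cr3+(aq)] = −1.575, i.e. 0.027 M.

0.027 M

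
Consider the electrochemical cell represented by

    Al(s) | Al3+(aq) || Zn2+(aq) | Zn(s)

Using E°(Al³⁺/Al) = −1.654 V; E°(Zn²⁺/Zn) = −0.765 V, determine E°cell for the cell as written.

+0.889 V

By convention the left-hand electrode in cell notation is the anode (oxidation) and the right-hand electrode is the cathode (reduction).
E°cell = E°(right) − E°(left) = −0.765 − (−1.654) = +0.889 V.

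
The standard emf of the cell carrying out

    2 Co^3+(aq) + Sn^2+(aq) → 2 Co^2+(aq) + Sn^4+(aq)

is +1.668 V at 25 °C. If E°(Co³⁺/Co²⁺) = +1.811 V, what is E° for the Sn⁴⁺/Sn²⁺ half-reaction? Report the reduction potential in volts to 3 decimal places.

In the reaction as written the Co³⁺/Co²⁺ couple is reduced (cathode) and Sn⁴⁺/Sn²⁺ is oxidized (anode), so E°cell = E°(Co³⁺/Co²⁺) − E°(Sn⁴⁺/Sn²⁺).
E°(Sn⁴⁺/Sn²⁺) = E°(cathode) − E°cell = +1.811 − (+1.668) = +0.143 V.

+0.143 V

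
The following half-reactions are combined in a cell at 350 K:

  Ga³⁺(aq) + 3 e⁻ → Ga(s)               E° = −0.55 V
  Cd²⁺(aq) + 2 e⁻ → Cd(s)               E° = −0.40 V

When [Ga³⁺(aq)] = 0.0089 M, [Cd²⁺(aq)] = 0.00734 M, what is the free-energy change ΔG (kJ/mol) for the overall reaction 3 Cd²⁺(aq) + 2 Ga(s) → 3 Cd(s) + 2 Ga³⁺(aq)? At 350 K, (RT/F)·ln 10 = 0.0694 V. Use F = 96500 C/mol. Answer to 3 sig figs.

With Cd²⁺/Cd reduced at the cathode, E°cell = −0.40 − (−0.55) = +0.15 V and n = 6.
The reaction quotient is [Ga³⁺(aq)]^2 / [Cd²⁺(aq)]^3 = 200; by Nernst, E = +0.15 − (0.0694/6)(2.302) = +0.1234 V.
Then ΔG = −nFE = −6 × 96500 × +0.1234 J/mol = −71.4 kJ/mol.

−71.4 kJ/mol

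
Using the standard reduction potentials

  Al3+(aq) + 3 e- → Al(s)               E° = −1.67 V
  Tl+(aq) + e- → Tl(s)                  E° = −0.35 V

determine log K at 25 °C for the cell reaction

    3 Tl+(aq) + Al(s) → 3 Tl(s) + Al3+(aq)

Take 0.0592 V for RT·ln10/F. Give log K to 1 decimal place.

The Tl⁺/Tl couple is reduced (cathode); E°cell = −0.35 − (−1.67) = +1.32 V with n = 3.
At equilibrium E = 0, so log K = nE°cell / 0.0592 = (3)(+1.32) / 0.0592 = 66.9.

log K = 66.9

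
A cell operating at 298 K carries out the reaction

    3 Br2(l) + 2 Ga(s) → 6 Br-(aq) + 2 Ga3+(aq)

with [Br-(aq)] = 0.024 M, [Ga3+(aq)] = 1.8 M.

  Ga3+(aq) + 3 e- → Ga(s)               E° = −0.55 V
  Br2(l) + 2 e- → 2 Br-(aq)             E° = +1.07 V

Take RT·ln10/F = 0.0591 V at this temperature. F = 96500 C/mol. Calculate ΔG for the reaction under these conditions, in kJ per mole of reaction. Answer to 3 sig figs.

−990 kJ/mol

The standard cell potential is +1.07 − (−0.55) = +1.62 V, with n = 6 electrons in the balanced equation.
The reaction quotient is [Br-(aq)]^6·[Ga3+(aq)]^2 = 6.19×10^−10; by Nernst, E = +1.62 − (0.0591/6)(−9.208) = +1.7107 V.
Then ΔG = −nFE = −6 × 96500 × +1.7107 J/mol = −990 kJ/mol.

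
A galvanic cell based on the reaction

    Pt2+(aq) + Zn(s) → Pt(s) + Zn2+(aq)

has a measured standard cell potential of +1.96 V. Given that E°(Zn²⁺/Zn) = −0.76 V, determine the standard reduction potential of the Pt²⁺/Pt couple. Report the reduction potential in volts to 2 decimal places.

+1.20 V

In the reaction as written the Pt²⁺/Pt couple is reduced (cathode) and Zn²⁺/Zn is oxidized (anode), so E°cell = E°(Pt²⁺/Pt) − E°(Zn²⁺/Zn).
E°(Pt²⁺/Pt) = E°cell + E°(anode) = +1.96 + (−0.76) = +1.20 V.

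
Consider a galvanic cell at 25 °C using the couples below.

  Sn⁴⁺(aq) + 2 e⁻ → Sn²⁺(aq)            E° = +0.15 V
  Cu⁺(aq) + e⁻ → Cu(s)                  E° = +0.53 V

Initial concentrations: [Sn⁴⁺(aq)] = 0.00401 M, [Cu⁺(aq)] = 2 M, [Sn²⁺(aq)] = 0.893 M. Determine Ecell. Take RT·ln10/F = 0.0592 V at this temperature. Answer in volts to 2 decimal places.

Cu⁺/Cu is reduced (cathode, E° = +0.53 V) and Sn⁴⁺/Sn²⁺ is oxidized (anode).
E°cell = +0.53 − (+0.15) = +0.38 V, with n = 2 electrons transferred.
For the overall reaction 2 Cu⁺(aq) + Sn²⁺(aq) → 2 Cu(s) + Sn⁴⁺(aq), Q = [Sn⁴⁺(aq)] / ([Cu⁺(aq)]^2·[Sn²⁺(aq)]) = 0.00112, giving log Q = −2.950.
By the Nernst equation, E = +0.38 − (0.0592/2)·(−2.950) = +0.47 V.

+0.47 V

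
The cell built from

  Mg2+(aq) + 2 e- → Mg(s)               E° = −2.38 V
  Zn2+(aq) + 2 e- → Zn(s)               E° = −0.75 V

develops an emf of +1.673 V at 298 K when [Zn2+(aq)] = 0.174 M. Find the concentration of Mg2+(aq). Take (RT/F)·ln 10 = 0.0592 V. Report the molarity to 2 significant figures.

Zn²⁺/Zn is the cathode (higher E°); E°cell = −0.75 − (−2.38) = +1.63 V with n = 2.
From the Nernst equation, log Q = n(E° − E)/0.0592 = 2·(+1.63 − (+1.673))/0.0592 = −1.453.
The balanced reaction is Zn2+(aq) + Mg(s) → Zn(s) + Mg2+(aq), so Q = [Mg2+(aq)] / [Zn2+(aq)].
Solving for the unknown gives log [Mg2+(aq)] = −2.212, so [Mg2+(aq)] ≈ 0.0061 M.

0.0061 M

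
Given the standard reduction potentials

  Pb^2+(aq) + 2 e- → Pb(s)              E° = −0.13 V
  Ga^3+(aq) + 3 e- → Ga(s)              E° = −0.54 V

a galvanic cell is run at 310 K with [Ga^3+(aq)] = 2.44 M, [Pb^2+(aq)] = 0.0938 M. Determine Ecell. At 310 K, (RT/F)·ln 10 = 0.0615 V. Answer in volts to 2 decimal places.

The Pb²⁺/Pb couple has the more positive E°, so it is the cathode; Ga³⁺/Ga is the anode.
E°cell = E°cat − E°an = −0.13 − (−0.54) = +0.41 V; n = 6.
The balanced reaction is 3 Pb^2+(aq) + 2 Ga(s) → 3 Pb(s) + 2 Ga^3+(aq), so Q = [Ga^3+(aq)]^2 / [Pb^2+(aq)]^3 = 7.21×10^3 and log Q = 3.858.
Applying E = E° − (RT ln10/nF)·log Q gives +0.41 − (0.0615/6)(3.858) = +0.37 V.

+0.37 V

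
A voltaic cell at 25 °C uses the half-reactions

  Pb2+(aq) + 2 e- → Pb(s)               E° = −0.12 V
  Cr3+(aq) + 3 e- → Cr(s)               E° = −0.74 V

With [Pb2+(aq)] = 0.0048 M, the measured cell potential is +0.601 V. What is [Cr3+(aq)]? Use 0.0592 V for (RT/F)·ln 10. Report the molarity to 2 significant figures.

Pb²⁺/Pb is the cathode (higher E°); E°cell = −0.12 − (−0.74) = +0.62 V with n = 6.
Since E = E° − (0.0592/n)·log Q, log Q = n(E° − E)/0.0592 = 1.926.
The balanced reaction is 3 Pb2+(aq) + 2 Cr(s) → 3 Pb(s) + 2 Cr3+(aq), so Q = [Cr3+(aq)]^2 / [Pb2+(aq)]^3.
Solving for the unknown gives log [Cr3+(aq)] = −2.515, so [Cr3+(aq)] ≈ 0.0031 M.

0.0031 M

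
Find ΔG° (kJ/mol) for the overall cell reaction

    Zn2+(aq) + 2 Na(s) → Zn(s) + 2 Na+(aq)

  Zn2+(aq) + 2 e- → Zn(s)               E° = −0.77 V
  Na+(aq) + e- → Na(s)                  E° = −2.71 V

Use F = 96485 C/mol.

In the reaction as written Zn2+(aq) is reduced, so the Zn²⁺/Zn couple is the cathode and Na⁺/Na is the anode.
E°cell = −0.77 − (−2.71) = +1.94 V; balancing electrons gives n = 2.
ΔG° = −nFE°cell = −(2)(96485)(+1.94) J/mol = −374 kJ/mol.

−374 kJ/mol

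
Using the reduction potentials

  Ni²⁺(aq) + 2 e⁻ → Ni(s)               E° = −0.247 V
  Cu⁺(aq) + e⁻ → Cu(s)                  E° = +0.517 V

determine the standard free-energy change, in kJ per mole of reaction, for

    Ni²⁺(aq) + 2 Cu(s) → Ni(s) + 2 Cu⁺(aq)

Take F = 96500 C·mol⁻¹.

In the reaction as written Ni²⁺(aq) is reduced, so the Ni²⁺/Ni couple is the cathode and Cu⁺/Cu is the anode.
E°cell = −0.247 − (+0.517) = −0.764 V; balancing electrons gives n = 2.
ΔG° = −nFE°cell = −(2)(96500)(−0.764) J/mol = +147 kJ/mol.

+147 kJ/mol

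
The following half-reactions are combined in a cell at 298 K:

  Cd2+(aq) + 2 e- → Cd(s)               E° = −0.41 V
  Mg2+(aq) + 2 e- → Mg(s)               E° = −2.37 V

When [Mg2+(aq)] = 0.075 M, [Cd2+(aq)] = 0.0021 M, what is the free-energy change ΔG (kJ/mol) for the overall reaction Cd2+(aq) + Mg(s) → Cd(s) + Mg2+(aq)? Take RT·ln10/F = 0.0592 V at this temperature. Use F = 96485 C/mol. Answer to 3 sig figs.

With Cd²⁺/Cd reduced at the cathode, E°cell = −0.41 − (−2.37) = +1.96 V and n = 2.
The reaction quotient is [Mg2+(aq)] / [Cd2+(aq)] = 35.7; by Nernst, E = +1.96 − (0.0592/2)(1.553) = +1.9140 V.
ΔG = −nFE = −(2)(96485)(+1.9140) J/mol = −369 kJ/mol.

−369 kJ/mol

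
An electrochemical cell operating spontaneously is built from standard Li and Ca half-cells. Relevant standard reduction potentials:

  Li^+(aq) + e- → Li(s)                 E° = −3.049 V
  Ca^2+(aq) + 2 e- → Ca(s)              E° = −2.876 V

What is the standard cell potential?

+0.173 V

The Ca²⁺/Ca couple has the higher E°, so Ca ion is reduced (cathode) and Li is oxidized (anode).
E°cell = E°(cathode) − E°(anode) = −2.876 − (−3.049) = +0.173 V.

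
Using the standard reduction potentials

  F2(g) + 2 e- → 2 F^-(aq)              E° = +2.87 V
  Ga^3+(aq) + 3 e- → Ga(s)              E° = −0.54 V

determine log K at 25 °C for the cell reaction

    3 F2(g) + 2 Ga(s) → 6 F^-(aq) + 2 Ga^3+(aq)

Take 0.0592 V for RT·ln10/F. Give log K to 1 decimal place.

The F₂/F⁻ couple is reduced (cathode); E°cell = +2.87 − (−0.54) = +3.41 V with n = 6.
At equilibrium E = 0, so log K = nE°cell / 0.0592 = (6)(+3.41) / 0.0592 = 345.6.

log K = 345.6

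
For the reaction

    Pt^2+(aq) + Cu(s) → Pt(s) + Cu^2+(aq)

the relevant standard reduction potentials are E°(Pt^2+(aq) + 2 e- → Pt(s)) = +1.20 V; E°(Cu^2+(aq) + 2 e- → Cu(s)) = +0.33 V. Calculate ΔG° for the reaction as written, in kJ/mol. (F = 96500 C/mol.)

−168 kJ/mol

In the reaction as written Pt^2+(aq) is reduced, so the Pt²⁺/Pt couple is the cathode and Cu²⁺/Cu is the anode.
E°cell = +1.20 − (+0.33) = +0.87 V; balancing electrons gives n = 2.
ΔG° = −nFE°cell = −(2)(96500)(+0.87) J/mol = −168 kJ/mol.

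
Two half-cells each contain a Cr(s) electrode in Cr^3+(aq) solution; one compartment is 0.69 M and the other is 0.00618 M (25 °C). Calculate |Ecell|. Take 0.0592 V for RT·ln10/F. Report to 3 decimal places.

For a concentration cell E°cell = 0, since both electrodes use the same couple.
The compartment with the higher Cr^3+(aq) concentration (0.69 M) acts as the cathode; ions are reduced there and produced at the dilute (0.00618 M) anode.
With n = 3, Ecell = −(0.0592/3)·log([dilute]/[conc]) = −(0.0592/3)·log(0.00618/0.69) = +0.040 V.

0.040 V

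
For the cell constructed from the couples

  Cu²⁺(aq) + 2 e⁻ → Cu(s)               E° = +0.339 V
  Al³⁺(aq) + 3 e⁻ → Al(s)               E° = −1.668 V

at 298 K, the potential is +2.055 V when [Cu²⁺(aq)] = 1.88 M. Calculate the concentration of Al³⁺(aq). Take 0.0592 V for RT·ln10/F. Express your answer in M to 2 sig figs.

0.0095 M

Cu²⁺/Cu is the cathode (higher E°); E°cell = +0.339 − (−1.668) = +2.007 V with n = 6.
From the Nernst equation, log Q = n(E° − E)/0.0592 = 6·(+2.007 − (+2.055))/0.0592 = −4.865.
For 3 Cu²⁺(aq) + 2 Al(s) → 3 Cu(s) + 2 Al³⁺(aq), the reaction quotient is Q = [Al³⁺(aq)]^2 / [Cu²⁺(aq)]^3.
Substituting the known concentrations and solving, log [Al³⁺(aq)] = −2.021 and [Al³⁺(aq)] = 0.0095 M.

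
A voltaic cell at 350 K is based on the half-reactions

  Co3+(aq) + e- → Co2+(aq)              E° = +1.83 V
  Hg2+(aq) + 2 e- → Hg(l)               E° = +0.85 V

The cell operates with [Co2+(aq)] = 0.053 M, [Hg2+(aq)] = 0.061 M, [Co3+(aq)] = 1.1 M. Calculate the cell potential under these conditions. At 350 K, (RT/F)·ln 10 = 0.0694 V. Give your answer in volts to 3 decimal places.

+1.114 V

The Co³⁺/Co²⁺ couple has the more positive E°, so it is the cathode; Hg²⁺/Hg is the anode.
E°cell = +1.83 − (+0.85) = +0.98 V, with n = 2 electrons transferred.
For the overall reaction 2 Co3+(aq) + Hg(l) → 2 Co2+(aq) + Hg2+(aq), Q = ([Co2+(aq)]^2·[Hg2+(aq)]) / [Co3+(aq)]^2 = 0.000142, giving log Q = −3.849.
By the Nernst equation, E = +0.98 − (0.0694/2)·(−3.849) = +1.114 V.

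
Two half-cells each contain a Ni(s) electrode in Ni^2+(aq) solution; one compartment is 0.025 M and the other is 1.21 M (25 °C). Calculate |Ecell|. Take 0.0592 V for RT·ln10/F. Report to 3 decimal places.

0.050 V

For a concentration cell E°cell = 0, since both electrodes use the same couple.
The compartment with the higher Ni^2+(aq) concentration (1.21 M) acts as the cathode; ions are reduced there and produced at the dilute (0.025 M) anode.
With n = 2, Ecell = −(0.0592/2)·log([dilute]/[conc]) = −(0.0592/2)·log(0.025/1.21) = +0.050 V.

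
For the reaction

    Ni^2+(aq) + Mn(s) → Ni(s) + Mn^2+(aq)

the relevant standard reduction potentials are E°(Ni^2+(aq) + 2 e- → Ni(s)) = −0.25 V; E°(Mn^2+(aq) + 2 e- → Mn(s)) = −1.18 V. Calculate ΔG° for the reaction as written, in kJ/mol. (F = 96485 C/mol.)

In the reaction as written Ni^2+(aq) is reduced, so the Ni²⁺/Ni couple is the cathode and Mn²⁺/Mn is the anode.
E°cell = −0.25 − (−1.18) = +0.93 V; balancing electrons gives n = 2.
ΔG° = −nFE°cell = −(2)(96485)(+0.93) J/mol = −179 kJ/mol.

−179 kJ/mol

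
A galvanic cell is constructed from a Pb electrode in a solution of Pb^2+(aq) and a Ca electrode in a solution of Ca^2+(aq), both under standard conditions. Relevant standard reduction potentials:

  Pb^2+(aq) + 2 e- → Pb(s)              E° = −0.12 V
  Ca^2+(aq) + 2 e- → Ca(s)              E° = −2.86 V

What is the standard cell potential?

Of the two couples in this cell, the one with the more positive reduction potential is reduced at the cathode: here that is Pb²⁺/Pb (−0.12 V); Ca²⁺/Ca (−2.86 V) is the anode.
E°cell = E°(cathode) − E°(anode) = −0.12 − (−2.86) = +2.74 V.

+2.74 V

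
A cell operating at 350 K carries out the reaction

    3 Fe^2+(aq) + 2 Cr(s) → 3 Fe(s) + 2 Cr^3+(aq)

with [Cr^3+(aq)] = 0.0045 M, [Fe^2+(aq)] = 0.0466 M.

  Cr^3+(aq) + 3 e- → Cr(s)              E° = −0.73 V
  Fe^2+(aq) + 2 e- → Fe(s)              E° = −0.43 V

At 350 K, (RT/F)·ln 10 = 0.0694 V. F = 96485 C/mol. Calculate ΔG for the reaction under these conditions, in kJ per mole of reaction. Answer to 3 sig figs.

The standard cell potential is −0.43 − (−0.73) = +0.30 V, with n = 6 electrons in the balanced equation.
The reaction quotient is [Cr^3+(aq)]^2 / [Fe^2+(aq)]^3 = 0.2; by Nernst, E = +0.30 − (0.0694/6)(−0.699) = +0.3081 V.
Finally ΔG = −nFE = −(6)(96485 C/mol)(+0.3081 V) = −178 kJ/mol.

−178 kJ/mol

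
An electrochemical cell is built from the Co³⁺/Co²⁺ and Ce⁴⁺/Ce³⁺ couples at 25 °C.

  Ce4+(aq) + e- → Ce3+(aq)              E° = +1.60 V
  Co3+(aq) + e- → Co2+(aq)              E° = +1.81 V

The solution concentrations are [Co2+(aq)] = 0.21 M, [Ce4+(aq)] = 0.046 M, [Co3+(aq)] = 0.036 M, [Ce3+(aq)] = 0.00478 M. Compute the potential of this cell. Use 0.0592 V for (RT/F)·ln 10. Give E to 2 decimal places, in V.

+0.11 V

Co³⁺/Co²⁺ is reduced (cathode, E° = +1.81 V) and Ce⁴⁺/Ce³⁺ is oxidized (anode).
E°cell = E°cat − E°an = +1.81 − (+1.60) = +0.21 V; n = 1.
Balancing gives Co3+(aq) + Ce3+(aq) → Co2+(aq) + Ce4+(aq); hence Q = ([Co2+(aq)]·[Ce4+(aq)]) / ([Co3+(aq)]·[Ce3+(aq)]) = 56.1 (log Q = 1.749).
Applying E = E° − (RT ln10/nF)·log Q gives +0.21 − (0.0592/1)(1.749) = +0.11 V.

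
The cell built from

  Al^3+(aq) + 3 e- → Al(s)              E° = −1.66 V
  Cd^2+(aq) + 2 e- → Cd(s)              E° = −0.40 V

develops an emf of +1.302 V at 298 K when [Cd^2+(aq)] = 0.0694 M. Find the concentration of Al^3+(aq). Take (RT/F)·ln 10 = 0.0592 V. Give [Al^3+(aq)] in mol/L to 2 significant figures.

0.00014 M

With Cd²⁺/Cd at the cathode and Al³⁺/Al at the anode, E°cell = −0.40 − (−1.66) = +1.26 V (n = 6).
Rearranging E = E° − (0.0592/n)·log Q gives log Q = 6(+1.26 − (+1.302))/0.0592 = −4.257.
For 3 Cd^2+(aq) + 2 Al(s) → 3 Cd(s) + 2 Al^3+(aq), the reaction quotient is Q = [Al^3+(aq)]^2 / [Cd^2+(aq)]^3.
Solving for the unknown gives log [Al^3+(aq)] = −3.866, so [Al^3+(aq)] ≈ 0.00014 M.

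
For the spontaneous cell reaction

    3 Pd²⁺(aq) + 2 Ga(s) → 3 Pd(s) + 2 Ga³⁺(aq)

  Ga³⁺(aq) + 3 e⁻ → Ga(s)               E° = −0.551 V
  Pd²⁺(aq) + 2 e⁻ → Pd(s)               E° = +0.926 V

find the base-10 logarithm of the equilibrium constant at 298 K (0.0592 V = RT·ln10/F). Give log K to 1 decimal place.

The Pd²⁺/Pd couple is reduced (cathode); E°cell = +0.926 − (−0.551) = +1.477 V with n = 6.
At equilibrium E = 0, so log K = nE°cell / 0.0592 = (6)(+1.477) / 0.0592 = 149.7.

log K = 149.7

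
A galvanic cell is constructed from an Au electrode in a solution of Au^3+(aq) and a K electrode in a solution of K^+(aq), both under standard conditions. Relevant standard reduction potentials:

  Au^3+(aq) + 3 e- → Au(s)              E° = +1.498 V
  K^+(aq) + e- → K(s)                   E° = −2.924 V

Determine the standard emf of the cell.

Of the two couples in this cell, the one with the more positive reduction potential is reduced at the cathode: here that is Au³⁺/Au (+1.498 V); K⁺/K (−2.924 V) is the anode.
E°cell = E°(cathode) − E°(anode) = +1.498 − (−2.924) = +4.422 V.

+4.422 V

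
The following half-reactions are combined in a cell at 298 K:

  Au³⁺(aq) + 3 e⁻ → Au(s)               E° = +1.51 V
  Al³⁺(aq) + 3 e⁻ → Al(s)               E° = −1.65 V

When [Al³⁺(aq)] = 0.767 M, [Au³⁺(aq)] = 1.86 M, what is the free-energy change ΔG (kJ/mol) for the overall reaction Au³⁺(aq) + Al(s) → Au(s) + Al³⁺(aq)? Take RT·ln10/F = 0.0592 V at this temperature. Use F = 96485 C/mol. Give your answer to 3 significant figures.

With Au³⁺/Au reduced at the cathode, E°cell = +1.51 − (−1.65) = +3.16 V and n = 3.
Q = [Al³⁺(aq)] / [Au³⁺(aq)] = 0.412, so log Q = −0.385 and E = +3.16 − (0.0592/3)(−0.385) = +3.1676 V.
Finally ΔG = −nFE = −(3)(96485 C/mol)(+3.1676 V) = −917 kJ/mol.

−917 kJ/mol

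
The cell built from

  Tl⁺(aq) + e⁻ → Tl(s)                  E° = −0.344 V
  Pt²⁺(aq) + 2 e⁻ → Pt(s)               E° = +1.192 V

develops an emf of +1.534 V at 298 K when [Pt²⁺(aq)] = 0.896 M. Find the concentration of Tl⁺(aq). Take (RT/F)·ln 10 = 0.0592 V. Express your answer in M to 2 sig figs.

Pt²⁺/Pt is the cathode (higher E°); E°cell = +1.192 − (−0.344) = +1.536 V with n = 2.
From the Nernst equation, log Q = n(E° − E)/0.0592 = 2·(+1.536 − (+1.534))/0.0592 = 0.068.
Balancing electrons gives Pt²⁺(aq) + 2 Tl(s) → Pt(s) + 2 Tl⁺(aq); thus Q = [Tl⁺(aq)]^2 / [Pt²⁺(aq)].
Substituting the known concentrations and solving, log [Tl⁺(aq)] = 0.010 and [Tl⁺(aq)] = 1.0 M.

1.0 M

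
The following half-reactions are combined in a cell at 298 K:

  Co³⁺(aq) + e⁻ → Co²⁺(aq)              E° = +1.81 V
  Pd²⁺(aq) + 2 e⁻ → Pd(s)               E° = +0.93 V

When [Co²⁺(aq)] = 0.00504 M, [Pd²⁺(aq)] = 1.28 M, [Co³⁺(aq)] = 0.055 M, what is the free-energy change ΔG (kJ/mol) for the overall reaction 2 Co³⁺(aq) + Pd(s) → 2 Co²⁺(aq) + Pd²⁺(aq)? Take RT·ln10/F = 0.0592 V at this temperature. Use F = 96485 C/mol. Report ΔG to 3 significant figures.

−181 kJ/mol

E°cell = +1.81 − (+0.93) = +0.88 V; the balanced reaction transfers n = 2 electrons.
Here Q = ([Co²⁺(aq)]^2·[Pd²⁺(aq)]) / [Co³⁺(aq)]^2 = 0.0107 (log Q = −1.969), giving E = +0.88 − (0.0592/2)·(−1.969) = +0.9383 V.
ΔG = −nFE = −(2)(96485)(+0.9383) J/mol = −181 kJ/mol.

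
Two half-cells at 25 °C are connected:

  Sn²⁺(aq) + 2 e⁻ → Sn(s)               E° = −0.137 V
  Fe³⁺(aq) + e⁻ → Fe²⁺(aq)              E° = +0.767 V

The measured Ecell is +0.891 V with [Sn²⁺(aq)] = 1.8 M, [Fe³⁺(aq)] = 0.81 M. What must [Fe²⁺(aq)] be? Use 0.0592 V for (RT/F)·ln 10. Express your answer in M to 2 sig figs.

1.0 M

The Fe³⁺/Fe²⁺ couple has the larger reduction potential, so it is the cathode: E°cell = +0.767 − (−0.137) = +0.904 V and n = 2.
Since E = E° − (0.0592/n)·log Q, log Q = n(E° − E)/0.0592 = 0.439.
Balancing electrons gives 2 Fe³⁺(aq) + Sn(s) → 2 Fe²⁺(aq) + Sn²⁺(aq); thus Q = ([Fe²⁺(aq)]^2·[Sn²⁺(aq)]) / [Fe³⁺(aq)]^2.
Solving for the unknown gives log [Fe²⁺(aq)] = 0.000, so [Fe²⁺(aq)] ≈ 1.0 M.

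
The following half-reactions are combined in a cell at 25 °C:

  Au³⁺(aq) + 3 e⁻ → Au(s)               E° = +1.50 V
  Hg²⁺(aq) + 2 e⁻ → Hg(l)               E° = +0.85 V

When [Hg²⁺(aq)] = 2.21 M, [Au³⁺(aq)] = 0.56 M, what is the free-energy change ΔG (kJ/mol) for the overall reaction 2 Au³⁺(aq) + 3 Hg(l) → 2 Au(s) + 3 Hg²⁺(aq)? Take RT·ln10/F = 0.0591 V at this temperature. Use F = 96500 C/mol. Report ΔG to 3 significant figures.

−368 kJ/mol

E°cell = +1.50 − (+0.85) = +0.65 V; the balanced reaction transfers n = 6 electrons.
The reaction quotient is [Hg²⁺(aq)]^3 / [Au³⁺(aq)]^2 = 34.4; by Nernst, E = +0.65 − (0.0591/6)(1.537) = +0.6349 V.
Then ΔG = −nFE = −6 × 96500 × +0.6349 J/mol = −368 kJ/mol.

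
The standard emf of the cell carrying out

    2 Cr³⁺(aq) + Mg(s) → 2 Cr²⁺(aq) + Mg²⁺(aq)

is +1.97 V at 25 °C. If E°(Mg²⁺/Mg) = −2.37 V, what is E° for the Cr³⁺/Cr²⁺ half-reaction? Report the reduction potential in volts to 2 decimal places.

In the reaction as written the Cr³⁺/Cr²⁺ couple is reduced (cathode) and Mg²⁺/Mg is oxidized (anode), so E°cell = E°(Cr³⁺/Cr²⁺) − E°(Mg²⁺/Mg).
E°(Cr³⁺/Cr²⁺) = E°cell + E°(anode) = +1.97 + (−2.37) = −0.40 V.

−0.40 V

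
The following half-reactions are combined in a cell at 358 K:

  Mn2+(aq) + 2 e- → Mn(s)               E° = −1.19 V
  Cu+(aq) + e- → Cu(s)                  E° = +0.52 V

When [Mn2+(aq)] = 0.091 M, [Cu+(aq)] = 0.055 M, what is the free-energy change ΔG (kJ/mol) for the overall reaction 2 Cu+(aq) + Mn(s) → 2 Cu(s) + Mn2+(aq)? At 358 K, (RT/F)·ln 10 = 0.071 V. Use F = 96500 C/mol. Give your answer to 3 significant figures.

−320 kJ/mol

E°cell = +0.52 − (−1.19) = +1.71 V; the balanced reaction transfers n = 2 electrons.
Q = [Mn2+(aq)] / [Cu+(aq)]^2 = 30.1, so log Q = 1.478 and E = +1.71 − (0.071/2)(1.478) = +1.6575 V.
ΔG = −nFE = −(2)(96500)(+1.6575) J/mol = −320 kJ/mol.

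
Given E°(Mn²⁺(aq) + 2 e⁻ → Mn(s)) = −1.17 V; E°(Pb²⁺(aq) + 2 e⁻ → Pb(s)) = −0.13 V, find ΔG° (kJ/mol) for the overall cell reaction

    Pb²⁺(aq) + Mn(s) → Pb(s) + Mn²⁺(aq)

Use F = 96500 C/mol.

In the reaction as written Pb²⁺(aq) is reduced, so the Pb²⁺/Pb couple is the cathode and Mn²⁺/Mn is the anode.
E°cell = −0.13 − (−1.17) = +1.04 V; balancing electrons gives n = 2.
ΔG° = −nFE°cell = −(2)(96500)(+1.04) J/mol = −201 kJ/mol.

−201 kJ/mol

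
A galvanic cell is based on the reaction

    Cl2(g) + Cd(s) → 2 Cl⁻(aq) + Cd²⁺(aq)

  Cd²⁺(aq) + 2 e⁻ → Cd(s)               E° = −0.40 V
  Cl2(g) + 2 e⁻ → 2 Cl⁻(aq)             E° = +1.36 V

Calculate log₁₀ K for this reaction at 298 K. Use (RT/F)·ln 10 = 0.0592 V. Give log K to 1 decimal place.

log K = 59.5

The Cl₂/Cl⁻ couple is reduced (cathode); E°cell = +1.36 − (−0.40) = +1.76 V with n = 2.
At equilibrium E = 0, so log K = nE°cell / 0.0592 = (2)(+1.76) / 0.0592 = 59.5.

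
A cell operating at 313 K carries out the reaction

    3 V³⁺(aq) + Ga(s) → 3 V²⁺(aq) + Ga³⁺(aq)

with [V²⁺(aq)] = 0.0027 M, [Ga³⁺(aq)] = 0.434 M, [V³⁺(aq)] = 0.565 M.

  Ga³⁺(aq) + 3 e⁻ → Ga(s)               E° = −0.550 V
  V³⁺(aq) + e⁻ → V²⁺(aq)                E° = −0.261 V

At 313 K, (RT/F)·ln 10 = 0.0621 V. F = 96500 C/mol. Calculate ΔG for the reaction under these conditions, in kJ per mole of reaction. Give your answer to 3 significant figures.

With V³⁺/V²⁺ reduced at the cathode, E°cell = −0.261 − (−0.550) = +0.289 V and n = 3.
Q = ([V²⁺(aq)]^3·[Ga³⁺(aq)]) / [V³⁺(aq)]^3 = 4.74×10^−8, so log Q = −7.325 and E = +0.289 − (0.0621/3)(−7.325) = +0.4406 V.
ΔG = −nFE = −(3)(96500)(+0.4406) J/mol = −128 kJ/mol.

−128 kJ/mol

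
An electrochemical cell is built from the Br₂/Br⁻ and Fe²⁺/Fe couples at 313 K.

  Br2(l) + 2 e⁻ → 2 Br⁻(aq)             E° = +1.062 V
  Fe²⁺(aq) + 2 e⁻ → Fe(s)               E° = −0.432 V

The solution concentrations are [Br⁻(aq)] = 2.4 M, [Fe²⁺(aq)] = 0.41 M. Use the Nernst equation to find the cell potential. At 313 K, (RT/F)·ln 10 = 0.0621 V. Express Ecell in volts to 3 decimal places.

+1.482 V

The Br₂/Br⁻ couple has the more positive E°, so it is the cathode; Fe²⁺/Fe is the anode.
The standard potential is +1.062 − (−0.432) = +1.494 V and the balanced reaction transfers n = 2 electrons.
For the overall reaction Br2(l) + Fe(s) → 2 Br⁻(aq) + Fe²⁺(aq), Q = [Br⁻(aq)]^2·[Fe²⁺(aq)] = 2.36, giving log Q = 0.373.
By the Nernst equation, E = +1.494 − (0.0621/2)·(0.373) = +1.482 V.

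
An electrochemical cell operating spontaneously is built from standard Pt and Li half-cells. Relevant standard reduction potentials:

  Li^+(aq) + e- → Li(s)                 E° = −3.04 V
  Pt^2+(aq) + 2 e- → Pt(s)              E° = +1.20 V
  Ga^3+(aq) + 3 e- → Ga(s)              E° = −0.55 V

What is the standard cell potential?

Of the two couples in this cell, the one with the more positive reduction potential is reduced at the cathode: here that is Pt²⁺/Pt (+1.20 V); Li⁺/Li (−3.04 V) is the anode.
E°cell = E°(cathode) − E°(anode) = +1.20 − (−3.04) = +4.24 V.

+4.24 V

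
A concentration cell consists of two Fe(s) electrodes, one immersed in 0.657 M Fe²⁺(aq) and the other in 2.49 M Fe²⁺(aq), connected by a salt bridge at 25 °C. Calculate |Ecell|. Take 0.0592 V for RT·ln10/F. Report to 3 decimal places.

For a concentration cell E°cell = 0, since both electrodes use the same couple.
The compartment with the higher Fe²⁺(aq) concentration (2.49 M) acts as the cathode; ions are reduced there and produced at the dilute (0.657 M) anode.
With n = 2, Ecell = −(0.0592/2)·log([dilute]/[conc]) = −(0.0592/2)·log(0.657/2.49) = +0.017 V.

0.017 V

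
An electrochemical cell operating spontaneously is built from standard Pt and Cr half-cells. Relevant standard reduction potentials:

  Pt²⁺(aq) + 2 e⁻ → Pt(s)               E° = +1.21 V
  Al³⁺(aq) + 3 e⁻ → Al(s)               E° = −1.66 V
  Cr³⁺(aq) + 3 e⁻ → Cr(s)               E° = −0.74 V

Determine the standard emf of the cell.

+1.95 V

Of the two couples in this cell, the one with the more positive reduction potential is reduced at the cathode: here that is Pt²⁺/Pt (+1.21 V); Cr³⁺/Cr (−0.74 V) is the anode.
E°cell = E°(cathode) − E°(anode) = +1.21 − (−0.74) = +1.95 V.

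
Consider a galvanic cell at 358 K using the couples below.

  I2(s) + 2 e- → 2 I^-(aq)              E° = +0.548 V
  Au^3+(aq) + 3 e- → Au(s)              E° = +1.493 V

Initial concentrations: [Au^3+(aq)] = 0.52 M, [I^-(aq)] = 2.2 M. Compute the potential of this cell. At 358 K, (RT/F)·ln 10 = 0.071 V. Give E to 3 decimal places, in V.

+0.963 V

The Au³⁺/Au couple has the more positive E°, so it is the cathode; I₂/I⁻ is the anode.
The standard potential is +1.493 − (+0.548) = +0.945 V and the balanced reaction transfers n = 6 electrons.
The balanced reaction is 2 Au^3+(aq) + 6 I^-(aq) → 2 Au(s) + 3 I2(s), so Q = 1 / ([Au^3+(aq)]^2·[I^-(aq)]^6) = 0.0326 and log Q = −1.487.
Applying E = E° − (RT ln10/nF)·log Q gives +0.945 − (0.071/6)(−1.487) = +0.963 V.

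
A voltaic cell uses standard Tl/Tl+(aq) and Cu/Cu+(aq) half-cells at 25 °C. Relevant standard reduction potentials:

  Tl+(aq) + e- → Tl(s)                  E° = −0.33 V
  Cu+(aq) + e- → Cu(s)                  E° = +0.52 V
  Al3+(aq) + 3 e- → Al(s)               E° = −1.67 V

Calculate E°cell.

The Cu⁺/Cu couple has the higher E°, so Cu ion is reduced (cathode) and Tl is oxidized (anode).
E°cell = E°(cathode) − E°(anode) = +0.52 − (−0.33) = +0.85 V.

+0.85 V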